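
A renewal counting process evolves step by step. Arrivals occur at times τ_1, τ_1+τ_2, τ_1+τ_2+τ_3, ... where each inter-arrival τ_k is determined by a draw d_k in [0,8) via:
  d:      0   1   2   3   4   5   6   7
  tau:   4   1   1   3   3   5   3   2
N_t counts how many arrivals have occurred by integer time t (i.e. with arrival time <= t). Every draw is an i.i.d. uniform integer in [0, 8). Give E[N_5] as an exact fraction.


Inter-arrival values over d=0..7: [4, 1, 1, 3, 3, 5, 3, 2]
Each d has probability 1/8, so the pmf of τ is: f(1) = 1/4, f(2) = 1/8, f(3) = 3/8, f(4) = 1/8, f(5) = 1/8
Renewal equation for m(n) = E[N_n]: condition on τ_1 = k (if k <= n, one arrival plus a fresh copy on the remaining n−k steps): m(n) = F(n) + Σ_{k<=n} f(k)·m(n−k), where F(n) = P(τ <= n) and m(0) = 0
m(1) = F(1) = 1/4
m(2) = F(2) + f(1)·m(1) = 3/8 + 1/4·1/4 = 7/16
m(3) = F(3) + f(1)·m(2) + f(2)·m(1) = 3/4 + 1/4·7/16 + 1/8·1/4 = 57/64
m(4) = F(4) + f(1)·m(3) + f(2)·m(2) + f(3)·m(1) = 7/8 + 1/4·57/64 + 1/8·7/16 + 3/8·1/4 = 319/256
m(5) = F(5) + f(1)·m(4) + f(2)·m(3) + f(3)·m(2) + f(4)·m(1) = 1 + 1/4·319/256 + 1/8·57/64 + 3/8·7/16 + 1/8·1/4 = 1657/1024
E[N_5] = m(5) = 1657/1024

1657/1024


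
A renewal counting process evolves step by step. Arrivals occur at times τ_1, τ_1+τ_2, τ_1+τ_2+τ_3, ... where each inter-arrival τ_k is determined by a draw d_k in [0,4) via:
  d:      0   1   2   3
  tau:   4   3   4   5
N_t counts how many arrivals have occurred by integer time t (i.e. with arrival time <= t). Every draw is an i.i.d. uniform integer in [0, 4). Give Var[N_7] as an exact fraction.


55/256

Inter-arrival values over d=0..3: [4, 3, 4, 5]
Each d has probability 1/4, so the pmf of τ is: f(3) = 1/4, f(4) = 1/2, f(5) = 1/4
Let p_n(j) = P(N_n = j), with p_0 = [1]. Condition on τ_1: p_n(0) = P(τ > n), and for j >= 1, p_n(j) = Σ_{k<=n} f(k)·p_{n−k}(j−1)
p_1 = [1]  (j = 0)
p_2 = [1]  (j = 0)
p_3 = [3/4, 1/4]  (j = 0..1)
p_4 = [1/4, 3/4]  (j = 0..1)
p_5 = [0, 1]  (j = 0..1)
p_6 = [0, 15/16, 1/16]  (j = 0..2)
p_7 = [0, 11/16, 5/16]  (j = 0..2)
E[N_7] = Σ j·p_7(j) = 21/16;  E[N_7²] = Σ j²·p_7(j) = 31/16
Var[N_7] = 31/16 − (21/16)² = 55/256


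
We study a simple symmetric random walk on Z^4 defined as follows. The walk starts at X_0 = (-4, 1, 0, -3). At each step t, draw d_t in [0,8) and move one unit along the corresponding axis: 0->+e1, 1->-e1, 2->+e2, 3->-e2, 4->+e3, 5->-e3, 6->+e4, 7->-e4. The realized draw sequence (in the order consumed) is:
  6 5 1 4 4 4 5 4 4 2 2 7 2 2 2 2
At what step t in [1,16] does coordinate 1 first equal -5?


3

t=0: X=(-4, 1, 0, -3), d=6 → +e4, X_1=(-4, 1, 0, -2)
t=1: X=(-4, 1, 0, -2), d=5 → -e3, X_2=(-4, 1, -1, -2)
t=2: X=(-4, 1, -1, -2), d=1 → -e1, X_3=(-5, 1, -1, -2)
t=3: X=(-5, 1, -1, -2), d=4 → +e3, X_4=(-5, 1, 0, -2)
t=4: X=(-5, 1, 0, -2), d=4 → +e3, X_5=(-5, 1, 1, -2)
t=5: X=(-5, 1, 1, -2), d=4 → +e3, X_6=(-5, 1, 2, -2)
t=6: X=(-5, 1, 2, -2), d=5 → -e3, X_7=(-5, 1, 1, -2)
t=7: X=(-5, 1, 1, -2), d=4 → +e3, X_8=(-5, 1, 2, -2)
t=8: X=(-5, 1, 2, -2), d=4 → +e3, X_9=(-5, 1, 3, -2)
t=9: X=(-5, 1, 3, -2), d=2 → +e2, X_10=(-5, 2, 3, -2)
t=10: X=(-5, 2, 3, -2), d=2 → +e2, X_11=(-5, 3, 3, -2)
t=11: X=(-5, 3, 3, -2), d=7 → -e4, X_12=(-5, 3, 3, -3)
t=12: X=(-5, 3, 3, -3), d=2 → +e2, X_13=(-5, 4, 3, -3)
t=13: X=(-5, 4, 3, -3), d=2 → +e2, X_14=(-5, 5, 3, -3)
t=14: X=(-5, 5, 3, -3), d=2 → +e2, X_15=(-5, 6, 3, -3)
t=15: X=(-5, 6, 3, -3), d=2 → +e2, X_16=(-5, 7, 3, -3)


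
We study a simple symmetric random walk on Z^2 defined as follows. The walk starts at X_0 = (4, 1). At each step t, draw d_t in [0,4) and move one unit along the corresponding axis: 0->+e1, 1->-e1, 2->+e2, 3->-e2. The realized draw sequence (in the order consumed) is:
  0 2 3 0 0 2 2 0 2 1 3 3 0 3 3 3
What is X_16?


(8, -1)

t=0: X=(4, 1), d=0 → +e1, X_1=(5, 1)
t=1: X=(5, 1), d=2 → +e2, X_2=(5, 2)
t=2: X=(5, 2), d=3 → -e2, X_3=(5, 1)
t=3: X=(5, 1), d=0 → +e1, X_4=(6, 1)
t=4: X=(6, 1), d=0 → +e1, X_5=(7, 1)
t=5: X=(7, 1), d=2 → +e2, X_6=(7, 2)
t=6: X=(7, 2), d=2 → +e2, X_7=(7, 3)
t=7: X=(7, 3), d=0 → +e1, X_8=(8, 3)
t=8: X=(8, 3), d=2 → +e2, X_9=(8, 4)
t=9: X=(8, 4), d=1 → -e1, X_10=(7, 4)
t=10: X=(7, 4), d=3 → -e2, X_11=(7, 3)
t=11: X=(7, 3), d=3 → -e2, X_12=(7, 2)
t=12: X=(7, 2), d=0 → +e1, X_13=(8, 2)
t=13: X=(8, 2), d=3 → -e2, X_14=(8, 1)
t=14: X=(8, 1), d=3 → -e2, X_15=(8, 0)
t=15: X=(8, 0), d=3 → -e2, X_16=(8, -1)


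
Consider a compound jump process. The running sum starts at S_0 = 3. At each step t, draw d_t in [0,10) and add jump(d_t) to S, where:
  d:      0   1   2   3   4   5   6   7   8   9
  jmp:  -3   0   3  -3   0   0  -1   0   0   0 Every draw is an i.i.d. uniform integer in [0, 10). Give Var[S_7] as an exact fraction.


Outcome values over d=0..9: [-3, 0, 3, -3, 0, 0, -1, 0, 0, 0]
Σy = -4, Σy² = 28, M = 10
μ = -4/10 = -2/5,  σ² = 28/10 − (-2/5)² = 66/25
Independent increments: Var[S_7] = 7·σ² = 7·(66/25) = 462/25

462/25


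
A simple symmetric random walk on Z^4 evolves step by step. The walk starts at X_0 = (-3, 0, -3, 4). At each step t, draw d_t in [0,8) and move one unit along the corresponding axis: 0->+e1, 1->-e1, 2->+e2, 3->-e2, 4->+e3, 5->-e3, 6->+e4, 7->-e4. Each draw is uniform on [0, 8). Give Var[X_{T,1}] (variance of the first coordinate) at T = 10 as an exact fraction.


5/2

Outcome values over d=0..7: [1, -1, 0, 0, 0, 0, 0, 0]
Σy = 0, Σy² = 2, M = 8
μ = 0/8 = 0,  σ² = 2/8 − (0)² = 1/4
Independent increments: Var[X_10] = 10·σ² = 10·(1/4) = 5/2


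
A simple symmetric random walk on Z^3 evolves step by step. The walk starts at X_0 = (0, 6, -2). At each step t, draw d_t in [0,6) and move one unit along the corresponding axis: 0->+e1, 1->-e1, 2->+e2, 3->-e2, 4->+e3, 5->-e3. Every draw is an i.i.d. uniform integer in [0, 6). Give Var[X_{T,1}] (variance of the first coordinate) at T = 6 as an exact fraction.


Outcome values over d=0..5: [1, -1, 0, 0, 0, 0]
Σy = 0, Σy² = 2, M = 6
μ = 0/6 = 0,  σ² = 2/6 − (0)² = 1/3
Independent increments: Var[X_6] = 6·σ² = 6·(1/3) = 2

2


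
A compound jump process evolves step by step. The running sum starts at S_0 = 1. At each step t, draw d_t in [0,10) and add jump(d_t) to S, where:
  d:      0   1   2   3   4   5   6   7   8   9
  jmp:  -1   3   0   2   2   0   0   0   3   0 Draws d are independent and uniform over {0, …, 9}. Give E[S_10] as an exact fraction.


Outcome values over d=0..9: [-1, 3, 0, 2, 2, 0, 0, 0, 3, 0]
Σy = 9, Σy² = 27, M = 10
μ = 9/10 = 9/10,  σ² = 27/10 − (9/10)² = 189/100
E[S_10] = 1 + 10·(9/10) = 10

10


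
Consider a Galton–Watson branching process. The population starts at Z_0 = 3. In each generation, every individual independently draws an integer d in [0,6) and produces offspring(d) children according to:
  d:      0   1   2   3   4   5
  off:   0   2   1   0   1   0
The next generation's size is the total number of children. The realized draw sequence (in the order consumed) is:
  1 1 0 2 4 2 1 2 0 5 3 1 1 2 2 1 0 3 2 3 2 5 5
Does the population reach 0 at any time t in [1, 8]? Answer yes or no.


yes

gen 0: Z_0=3, draws=[1, 1, 0], offspring=[2, 2, 0], Z_1=4
gen 1: Z_1=4, draws=[2, 4, 2, 1], offspring=[1, 1, 1, 2], Z_2=5
gen 2: Z_2=5, draws=[2, 0, 5, 3, 1], offspring=[1, 0, 0, 0, 2], Z_3=3
gen 3: Z_3=3, draws=[1, 2, 2], offspring=[2, 1, 1], Z_4=4
gen 4: Z_4=4, draws=[1, 0, 3, 2], offspring=[2, 0, 0, 1], Z_5=3
gen 5: Z_5=3, draws=[3, 2, 5], offspring=[0, 1, 0], Z_6=1
gen 6: Z_6=1, draws=[5], offspring=[0], Z_7=0
gen 7: Z_7=0, draws=[], offspring=[], Z_8=0


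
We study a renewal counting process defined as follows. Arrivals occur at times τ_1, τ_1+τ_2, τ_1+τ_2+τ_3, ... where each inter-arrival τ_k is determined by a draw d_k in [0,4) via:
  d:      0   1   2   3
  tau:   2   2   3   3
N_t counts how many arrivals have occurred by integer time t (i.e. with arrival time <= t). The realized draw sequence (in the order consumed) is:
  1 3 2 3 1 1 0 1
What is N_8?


draw d_1=1: τ_1=2, arrival time A_1=2
draw d_2=3: τ_2=3, arrival time A_2=5
draw d_3=2: τ_3=3, arrival time A_3=8
draw d_4=3: τ_4=3, arrival time A_4=11
draw d_5=1: τ_5=2, arrival time A_5=13
draw d_6=1: τ_6=2, arrival time A_6=15
draw d_7=0: τ_7=2, arrival time A_7=17
draw d_8=1: τ_8=2, arrival time A_8=19
N_t over t=0..8: 0:0 1:0 2:1 3:1 4:1 5:2 6:2 7:2 8:3

3


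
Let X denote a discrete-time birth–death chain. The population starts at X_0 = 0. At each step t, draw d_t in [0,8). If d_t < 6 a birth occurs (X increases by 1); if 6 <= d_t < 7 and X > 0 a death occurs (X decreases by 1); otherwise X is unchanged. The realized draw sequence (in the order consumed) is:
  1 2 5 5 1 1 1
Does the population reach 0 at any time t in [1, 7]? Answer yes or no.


no

t=0: X=0, d=1 → birth, X_1=1
t=1: X=1, d=2 → birth, X_2=2
t=2: X=2, d=5 → birth, X_3=3
t=3: X=3, d=5 → birth, X_4=4
t=4: X=4, d=1 → birth, X_5=5
t=5: X=5, d=1 → birth, X_6=6
t=6: X=6, d=1 → birth, X_7=7


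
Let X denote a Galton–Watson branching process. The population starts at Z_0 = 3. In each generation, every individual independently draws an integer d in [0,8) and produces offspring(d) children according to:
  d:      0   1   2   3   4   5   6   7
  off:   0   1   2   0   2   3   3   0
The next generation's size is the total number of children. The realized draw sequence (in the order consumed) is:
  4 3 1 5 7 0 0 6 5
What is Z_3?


6

gen 0: Z_0=3, draws=[4, 3, 1], offspring=[2, 0, 1], Z_1=3
gen 1: Z_1=3, draws=[5, 7, 0], offspring=[3, 0, 0], Z_2=3
gen 2: Z_2=3, draws=[0, 6, 5], offspring=[0, 3, 3], Z_3=6


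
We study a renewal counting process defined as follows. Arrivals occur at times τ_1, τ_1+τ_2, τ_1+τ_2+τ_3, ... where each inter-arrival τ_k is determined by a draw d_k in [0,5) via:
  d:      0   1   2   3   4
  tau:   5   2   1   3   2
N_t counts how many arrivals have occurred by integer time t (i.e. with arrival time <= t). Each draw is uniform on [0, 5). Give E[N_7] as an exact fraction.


197466/78125

Inter-arrival values over d=0..4: [5, 2, 1, 3, 2]
Each d has probability 1/5, so the pmf of τ is: f(1) = 1/5, f(2) = 2/5, f(3) = 1/5, f(5) = 1/5
Renewal equation for m(n) = E[N_n]: condition on τ_1 = k (if k <= n, one arrival plus a fresh copy on the remaining n−k steps): m(n) = F(n) + Σ_{k<=n} f(k)·m(n−k), where F(n) = P(τ <= n) and m(0) = 0
m(1) = F(1) = 1/5
m(2) = F(2) + f(1)·m(1) = 3/5 + 1/5·1/5 = 16/25
m(3) = F(3) + f(1)·m(2) + f(2)·m(1) = 4/5 + 1/5·16/25 + 2/5·1/5 = 126/125
m(4) = F(4) + f(1)·m(3) + f(2)·m(2) + f(3)·m(1) = 4/5 + 1/5·126/125 + 2/5·16/25 + 1/5·1/5 = 811/625
m(5) = F(5) + f(1)·m(4) + f(2)·m(3) + f(3)·m(2) = 1 + 1/5·811/625 + 2/5·126/125 + 1/5·16/25 = 5596/3125
m(6) = F(6) + f(1)·m(5) + f(2)·m(4) + f(3)·m(3) + f(5)·m(1) = 1 + 1/5·5596/3125 + 2/5·811/625 + 1/5·126/125 + 1/5·1/5 = 33106/15625
m(7) = F(7) + f(1)·m(6) + f(2)·m(5) + f(3)·m(4) + f(5)·m(2) = 1 + 1/5·33106/15625 + 2/5·5596/3125 + 1/5·811/625 + 1/5·16/25 = 197466/78125
E[N_7] = m(7) = 197466/78125


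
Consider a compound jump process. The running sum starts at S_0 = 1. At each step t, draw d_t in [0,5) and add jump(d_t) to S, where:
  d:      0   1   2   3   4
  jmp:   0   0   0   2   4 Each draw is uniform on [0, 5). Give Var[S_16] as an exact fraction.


Outcome values over d=0..4: [0, 0, 0, 2, 4]
Σy = 6, Σy² = 20, M = 5
μ = 6/5 = 6/5,  σ² = 20/5 − (6/5)² = 64/25
Independent increments: Var[S_16] = 16·σ² = 16·(64/25) = 1024/25

1024/25


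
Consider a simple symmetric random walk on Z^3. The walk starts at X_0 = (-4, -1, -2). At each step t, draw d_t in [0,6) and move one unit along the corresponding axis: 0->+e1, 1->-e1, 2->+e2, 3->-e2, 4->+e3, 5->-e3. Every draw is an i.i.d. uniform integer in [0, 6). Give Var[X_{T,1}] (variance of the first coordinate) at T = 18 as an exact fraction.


Outcome values over d=0..5: [1, -1, 0, 0, 0, 0]
Σy = 0, Σy² = 2, M = 6
μ = 0/6 = 0,  σ² = 2/6 − (0)² = 1/3
Independent increments: Var[X_18] = 18·σ² = 18·(1/3) = 6

6


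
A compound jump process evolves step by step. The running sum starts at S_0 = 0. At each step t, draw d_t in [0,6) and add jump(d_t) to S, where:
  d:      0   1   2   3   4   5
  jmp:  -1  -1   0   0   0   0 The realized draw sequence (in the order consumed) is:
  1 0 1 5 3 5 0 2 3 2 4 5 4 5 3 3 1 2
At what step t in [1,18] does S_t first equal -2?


2

t=0: S=0, d=1, jump=-1, S_1=-1
t=1: S=-1, d=0, jump=-1, S_2=-2
t=2: S=-2, d=1, jump=-1, S_3=-3
t=3: S=-3, d=5, jump=0, S_4=-3
t=4: S=-3, d=3, jump=0, S_5=-3
t=5: S=-3, d=5, jump=0, S_6=-3
t=6: S=-3, d=0, jump=-1, S_7=-4
t=7: S=-4, d=2, jump=0, S_8=-4
t=8: S=-4, d=3, jump=0, S_9=-4
t=9: S=-4, d=2, jump=0, S_10=-4
t=10: S=-4, d=4, jump=0, S_11=-4
t=11: S=-4, d=5, jump=0, S_12=-4
t=12: S=-4, d=4, jump=0, S_13=-4
t=13: S=-4, d=5, jump=0, S_14=-4
t=14: S=-4, d=3, jump=0, S_15=-4
t=15: S=-4, d=3, jump=0, S_16=-4
t=16: S=-4, d=1, jump=-1, S_17=-5
t=17: S=-5, d=2, jump=0, S_18=-5


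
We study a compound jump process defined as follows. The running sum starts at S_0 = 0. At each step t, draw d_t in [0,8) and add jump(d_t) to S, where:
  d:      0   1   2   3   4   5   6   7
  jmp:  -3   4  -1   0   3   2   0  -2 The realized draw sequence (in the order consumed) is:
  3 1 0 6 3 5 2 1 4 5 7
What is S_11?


t=0: S=0, d=3, jump=0, S_1=0
t=1: S=0, d=1, jump=4, S_2=4
t=2: S=4, d=0, jump=-3, S_3=1
t=3: S=1, d=6, jump=0, S_4=1
t=4: S=1, d=3, jump=0, S_5=1
t=5: S=1, d=5, jump=2, S_6=3
t=6: S=3, d=2, jump=-1, S_7=2
t=7: S=2, d=1, jump=4, S_8=6
t=8: S=6, d=4, jump=3, S_9=9
t=9: S=9, d=5, jump=2, S_10=11
t=10: S=11, d=7, jump=-2, S_11=9

9


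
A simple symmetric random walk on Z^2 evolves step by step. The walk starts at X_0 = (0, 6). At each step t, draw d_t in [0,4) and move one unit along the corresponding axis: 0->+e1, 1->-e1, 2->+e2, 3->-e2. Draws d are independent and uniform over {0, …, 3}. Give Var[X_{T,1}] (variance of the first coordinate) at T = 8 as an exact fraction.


Outcome values over d=0..3: [1, -1, 0, 0]
Σy = 0, Σy² = 2, M = 4
μ = 0/4 = 0,  σ² = 2/4 − (0)² = 1/2
Independent increments: Var[X_8] = 8·σ² = 8·(1/2) = 4

4


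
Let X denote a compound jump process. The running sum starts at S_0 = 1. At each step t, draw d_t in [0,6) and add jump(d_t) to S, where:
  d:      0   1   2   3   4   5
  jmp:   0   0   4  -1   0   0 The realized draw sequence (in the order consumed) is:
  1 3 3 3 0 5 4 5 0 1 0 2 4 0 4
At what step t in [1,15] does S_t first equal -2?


t=0: S=1, d=1, jump=0, S_1=1
t=1: S=1, d=3, jump=-1, S_2=0
t=2: S=0, d=3, jump=-1, S_3=-1
t=3: S=-1, d=3, jump=-1, S_4=-2
t=4: S=-2, d=0, jump=0, S_5=-2
t=5: S=-2, d=5, jump=0, S_6=-2
t=6: S=-2, d=4, jump=0, S_7=-2
t=7: S=-2, d=5, jump=0, S_8=-2
t=8: S=-2, d=0, jump=0, S_9=-2
t=9: S=-2, d=1, jump=0, S_10=-2
t=10: S=-2, d=0, jump=0, S_11=-2
t=11: S=-2, d=2, jump=4, S_12=2
t=12: S=2, d=4, jump=0, S_13=2
t=13: S=2, d=0, jump=0, S_14=2
t=14: S=2, d=4, jump=0, S_15=2

4


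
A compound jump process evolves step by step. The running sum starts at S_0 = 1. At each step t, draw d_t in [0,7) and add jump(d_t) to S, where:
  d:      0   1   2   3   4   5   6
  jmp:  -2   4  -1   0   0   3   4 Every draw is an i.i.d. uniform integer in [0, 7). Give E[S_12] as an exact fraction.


Outcome values over d=0..6: [-2, 4, -1, 0, 0, 3, 4]
Σy = 8, Σy² = 46, M = 7
μ = 8/7 = 8/7,  σ² = 46/7 − (8/7)² = 258/49
E[S_12] = 1 + 12·(8/7) = 103/7

103/7


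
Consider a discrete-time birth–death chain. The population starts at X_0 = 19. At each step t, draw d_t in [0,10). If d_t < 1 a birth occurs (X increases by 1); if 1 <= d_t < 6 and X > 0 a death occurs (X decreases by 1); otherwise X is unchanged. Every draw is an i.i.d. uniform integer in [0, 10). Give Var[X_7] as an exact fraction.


X can drop by at most 1 per step and X_0 = 19 > T = 7, so X_t >= 19 − t >= 12 > 0 for every t <= 7: the floor at 0 (the 'and X > 0' condition) never binds. Hence X_7 = X_0 + Σ_{t<7} Y_t with i.i.d. increments Y_t = y(d_t) ∈ {+1, −1, 0}.
Outcome values over d=0..9: [1, -1, -1, -1, -1, -1, 0, 0, 0, 0]
Σy = -4, Σy² = 6, M = 10
μ = -4/10 = -2/5,  σ² = 6/10 − (-2/5)² = 11/25
Independent increments: Var[X_7] = 7·σ² = 7·(11/25) = 77/25

77/25


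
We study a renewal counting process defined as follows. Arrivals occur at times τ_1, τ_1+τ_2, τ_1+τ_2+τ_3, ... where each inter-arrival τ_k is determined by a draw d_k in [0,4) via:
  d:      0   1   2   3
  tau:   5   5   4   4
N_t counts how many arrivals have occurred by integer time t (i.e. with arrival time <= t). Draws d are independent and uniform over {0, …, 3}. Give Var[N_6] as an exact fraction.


Inter-arrival values over d=0..3: [5, 5, 4, 4]
Each d has probability 1/4, so the pmf of τ is: f(4) = 1/2, f(5) = 1/2
Let p_n(j) = P(N_n = j), with p_0 = [1]. Condition on τ_1: p_n(0) = P(τ > n), and for j >= 1, p_n(j) = Σ_{k<=n} f(k)·p_{n−k}(j−1)
p_1 = [1]  (j = 0)
p_2 = [1]  (j = 0)
p_3 = [1]  (j = 0)
p_4 = [1/2, 1/2]  (j = 0..1)
p_5 = [0, 1]  (j = 0..1)
p_6 = [0, 1]  (j = 0..1)
E[N_6] = Σ j·p_6(j) = 1;  E[N_6²] = Σ j²·p_6(j) = 1
Var[N_6] = 1 − (1)² = 0

0


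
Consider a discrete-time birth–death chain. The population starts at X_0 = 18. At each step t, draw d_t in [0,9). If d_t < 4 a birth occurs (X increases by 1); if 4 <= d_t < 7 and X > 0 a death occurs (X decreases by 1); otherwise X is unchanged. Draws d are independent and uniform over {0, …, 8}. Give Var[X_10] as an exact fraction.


620/81

X can drop by at most 1 per step and X_0 = 18 > T = 10, so X_t >= 18 − t >= 8 > 0 for every t <= 10: the floor at 0 (the 'and X > 0' condition) never binds. Hence X_10 = X_0 + Σ_{t<10} Y_t with i.i.d. increments Y_t = y(d_t) ∈ {+1, −1, 0}.
Outcome values over d=0..8: [1, 1, 1, 1, -1, -1, -1, 0, 0]
Σy = 1, Σy² = 7, M = 9
μ = 1/9 = 1/9,  σ² = 7/9 − (1/9)² = 62/81
Independent increments: Var[X_10] = 10·σ² = 10·(62/81) = 620/81


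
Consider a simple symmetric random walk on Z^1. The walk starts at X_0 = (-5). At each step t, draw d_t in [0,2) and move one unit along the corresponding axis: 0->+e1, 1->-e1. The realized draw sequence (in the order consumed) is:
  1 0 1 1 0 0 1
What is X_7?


t=0: X=(-5), d=1 → -e1, X_1=(-6)
t=1: X=(-6), d=0 → +e1, X_2=(-5)
t=2: X=(-5), d=1 → -e1, X_3=(-6)
t=3: X=(-6), d=1 → -e1, X_4=(-7)
t=4: X=(-7), d=0 → +e1, X_5=(-6)
t=5: X=(-6), d=0 → +e1, X_6=(-5)
t=6: X=(-5), d=1 → -e1, X_7=(-6)

(-6)


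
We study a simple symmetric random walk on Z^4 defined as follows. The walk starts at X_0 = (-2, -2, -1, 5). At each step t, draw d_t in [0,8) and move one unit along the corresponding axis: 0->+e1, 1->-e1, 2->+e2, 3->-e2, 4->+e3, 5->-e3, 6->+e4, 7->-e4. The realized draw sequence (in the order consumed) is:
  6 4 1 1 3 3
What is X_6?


t=0: X=(-2, -2, -1, 5), d=6 → +e4, X_1=(-2, -2, -1, 6)
t=1: X=(-2, -2, -1, 6), d=4 → +e3, X_2=(-2, -2, 0, 6)
t=2: X=(-2, -2, 0, 6), d=1 → -e1, X_3=(-3, -2, 0, 6)
t=3: X=(-3, -2, 0, 6), d=1 → -e1, X_4=(-4, -2, 0, 6)
t=4: X=(-4, -2, 0, 6), d=3 → -e2, X_5=(-4, -3, 0, 6)
t=5: X=(-4, -3, 0, 6), d=3 → -e2, X_6=(-4, -4, 0, 6)

(-4, -4, 0, 6)


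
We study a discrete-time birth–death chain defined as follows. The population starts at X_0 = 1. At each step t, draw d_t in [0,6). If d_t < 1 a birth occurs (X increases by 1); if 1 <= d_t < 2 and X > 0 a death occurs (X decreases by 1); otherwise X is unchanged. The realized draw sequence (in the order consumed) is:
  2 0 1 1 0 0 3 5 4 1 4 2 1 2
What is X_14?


0

t=0: X=1, d=2 → hold, X_1=1
t=1: X=1, d=0 → birth, X_2=2
t=2: X=2, d=1 → death, X_3=1
t=3: X=1, d=1 → death, X_4=0
t=4: X=0, d=0 → birth, X_5=1
t=5: X=1, d=0 → birth, X_6=2
t=6: X=2, d=3 → hold, X_7=2
t=7: X=2, d=5 → hold, X_8=2
t=8: X=2, d=4 → hold, X_9=2
t=9: X=2, d=1 → death, X_10=1
t=10: X=1, d=4 → hold, X_11=1
t=11: X=1, d=2 → hold, X_12=1
t=12: X=1, d=1 → death, X_13=0
t=13: X=0, d=2 → hold, X_14=0


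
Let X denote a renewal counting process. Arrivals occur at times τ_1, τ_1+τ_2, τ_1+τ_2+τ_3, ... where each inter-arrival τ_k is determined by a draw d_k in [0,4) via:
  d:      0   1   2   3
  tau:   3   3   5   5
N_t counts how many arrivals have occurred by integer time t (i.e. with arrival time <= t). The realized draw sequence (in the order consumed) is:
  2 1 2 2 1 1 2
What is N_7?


draw d_1=2: τ_1=5, arrival time A_1=5
draw d_2=1: τ_2=3, arrival time A_2=8
draw d_3=2: τ_3=5, arrival time A_3=13
draw d_4=2: τ_4=5, arrival time A_4=18
draw d_5=1: τ_5=3, arrival time A_5=21
draw d_6=1: τ_6=3, arrival time A_6=24
draw d_7=2: τ_7=5, arrival time A_7=29
N_t over t=0..7: 0:0 1:0 2:0 3:0 4:0 5:1 6:1 7:1

1


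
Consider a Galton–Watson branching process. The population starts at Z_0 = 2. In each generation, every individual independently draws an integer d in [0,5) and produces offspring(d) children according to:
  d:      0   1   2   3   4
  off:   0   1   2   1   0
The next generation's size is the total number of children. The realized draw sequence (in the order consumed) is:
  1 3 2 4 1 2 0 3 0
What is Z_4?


gen 0: Z_0=2, draws=[1, 3], offspring=[1, 1], Z_1=2
gen 1: Z_1=2, draws=[2, 4], offspring=[2, 0], Z_2=2
gen 2: Z_2=2, draws=[1, 2], offspring=[1, 2], Z_3=3
gen 3: Z_3=3, draws=[0, 3, 0], offspring=[0, 1, 0], Z_4=1

1


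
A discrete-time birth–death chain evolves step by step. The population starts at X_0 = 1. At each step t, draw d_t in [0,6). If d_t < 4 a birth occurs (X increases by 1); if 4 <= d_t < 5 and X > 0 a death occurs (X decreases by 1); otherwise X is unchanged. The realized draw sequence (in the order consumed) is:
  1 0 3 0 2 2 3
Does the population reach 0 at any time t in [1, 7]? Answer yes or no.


t=0: X=1, d=1 → birth, X_1=2
t=1: X=2, d=0 → birth, X_2=3
t=2: X=3, d=3 → birth, X_3=4
t=3: X=4, d=0 → birth, X_4=5
t=4: X=5, d=2 → birth, X_5=6
t=5: X=6, d=2 → birth, X_6=7
t=6: X=7, d=3 → birth, X_7=8

no


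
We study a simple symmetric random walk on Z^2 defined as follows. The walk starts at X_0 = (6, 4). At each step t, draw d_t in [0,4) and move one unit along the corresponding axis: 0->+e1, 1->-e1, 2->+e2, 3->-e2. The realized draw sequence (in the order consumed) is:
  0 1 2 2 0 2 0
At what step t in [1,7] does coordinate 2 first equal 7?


t=0: X=(6, 4), d=0 → +e1, X_1=(7, 4)
t=1: X=(7, 4), d=1 → -e1, X_2=(6, 4)
t=2: X=(6, 4), d=2 → +e2, X_3=(6, 5)
t=3: X=(6, 5), d=2 → +e2, X_4=(6, 6)
t=4: X=(6, 6), d=0 → +e1, X_5=(7, 6)
t=5: X=(7, 6), d=2 → +e2, X_6=(7, 7)
t=6: X=(7, 7), d=0 → +e1, X_7=(8, 7)

6


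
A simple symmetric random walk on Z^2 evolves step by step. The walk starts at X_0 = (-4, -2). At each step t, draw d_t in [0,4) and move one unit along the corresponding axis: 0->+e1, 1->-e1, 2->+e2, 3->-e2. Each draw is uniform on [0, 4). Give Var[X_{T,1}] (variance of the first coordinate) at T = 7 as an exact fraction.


7/2

Outcome values over d=0..3: [1, -1, 0, 0]
Σy = 0, Σy² = 2, M = 4
μ = 0/4 = 0,  σ² = 2/4 − (0)² = 1/2
Independent increments: Var[X_7] = 7·σ² = 7·(1/2) = 7/2


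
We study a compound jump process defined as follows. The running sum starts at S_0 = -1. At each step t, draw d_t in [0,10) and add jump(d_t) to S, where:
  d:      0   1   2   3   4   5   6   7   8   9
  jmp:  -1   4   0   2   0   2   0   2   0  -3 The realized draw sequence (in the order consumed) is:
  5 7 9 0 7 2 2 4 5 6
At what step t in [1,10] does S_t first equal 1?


t=0: S=-1, d=5, jump=2, S_1=1
t=1: S=1, d=7, jump=2, S_2=3
t=2: S=3, d=9, jump=-3, S_3=0
t=3: S=0, d=0, jump=-1, S_4=-1
t=4: S=-1, d=7, jump=2, S_5=1
t=5: S=1, d=2, jump=0, S_6=1
t=6: S=1, d=2, jump=0, S_7=1
t=7: S=1, d=4, jump=0, S_8=1
t=8: S=1, d=5, jump=2, S_9=3
t=9: S=3, d=6, jump=0, S_10=3

1


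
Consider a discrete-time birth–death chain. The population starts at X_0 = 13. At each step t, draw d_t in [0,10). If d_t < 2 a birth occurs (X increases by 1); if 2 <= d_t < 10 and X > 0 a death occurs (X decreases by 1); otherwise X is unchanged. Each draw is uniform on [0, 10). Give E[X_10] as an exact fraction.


7

X can drop by at most 1 per step and X_0 = 13 > T = 10, so X_t >= 13 − t >= 3 > 0 for every t <= 10: the floor at 0 (the 'and X > 0' condition) never binds. Hence X_10 = X_0 + Σ_{t<10} Y_t with i.i.d. increments Y_t = y(d_t) ∈ {+1, −1, 0}.
Outcome values over d=0..9: [1, 1, -1, -1, -1, -1, -1, -1, -1, -1]
Σy = -6, Σy² = 10, M = 10
μ = -6/10 = -3/5,  σ² = 10/10 − (-3/5)² = 16/25
E[X_10] = 13 + 10·(-3/5) = 7


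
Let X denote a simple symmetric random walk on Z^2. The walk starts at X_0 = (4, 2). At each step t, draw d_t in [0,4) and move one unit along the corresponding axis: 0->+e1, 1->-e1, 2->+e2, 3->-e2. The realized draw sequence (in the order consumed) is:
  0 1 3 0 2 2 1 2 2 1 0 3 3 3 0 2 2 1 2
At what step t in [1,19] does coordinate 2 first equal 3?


t=0: X=(4, 2), d=0 → +e1, X_1=(5, 2)
t=1: X=(5, 2), d=1 → -e1, X_2=(4, 2)
t=2: X=(4, 2), d=3 → -e2, X_3=(4, 1)
t=3: X=(4, 1), d=0 → +e1, X_4=(5, 1)
t=4: X=(5, 1), d=2 → +e2, X_5=(5, 2)
t=5: X=(5, 2), d=2 → +e2, X_6=(5, 3)
t=6: X=(5, 3), d=1 → -e1, X_7=(4, 3)
t=7: X=(4, 3), d=2 → +e2, X_8=(4, 4)
t=8: X=(4, 4), d=2 → +e2, X_9=(4, 5)
t=9: X=(4, 5), d=1 → -e1, X_10=(3, 5)
t=10: X=(3, 5), d=0 → +e1, X_11=(4, 5)
t=11: X=(4, 5), d=3 → -e2, X_12=(4, 4)
t=12: X=(4, 4), d=3 → -e2, X_13=(4, 3)
t=13: X=(4, 3), d=3 → -e2, X_14=(4, 2)
t=14: X=(4, 2), d=0 → +e1, X_15=(5, 2)
t=15: X=(5, 2), d=2 → +e2, X_16=(5, 3)
t=16: X=(5, 3), d=2 → +e2, X_17=(5, 4)
t=17: X=(5, 4), d=1 → -e1, X_18=(4, 4)
t=18: X=(4, 4), d=2 → +e2, X_19=(4, 5)

6


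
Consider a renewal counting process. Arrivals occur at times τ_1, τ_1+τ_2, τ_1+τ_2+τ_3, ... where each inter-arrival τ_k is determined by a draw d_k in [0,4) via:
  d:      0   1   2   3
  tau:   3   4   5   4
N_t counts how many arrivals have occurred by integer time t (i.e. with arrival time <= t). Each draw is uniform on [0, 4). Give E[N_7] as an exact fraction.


21/16

Inter-arrival values over d=0..3: [3, 4, 5, 4]
Each d has probability 1/4, so the pmf of τ is: f(3) = 1/4, f(4) = 1/2, f(5) = 1/4
Renewal equation for m(n) = E[N_n]: condition on τ_1 = k (if k <= n, one arrival plus a fresh copy on the remaining n−k steps): m(n) = F(n) + Σ_{k<=n} f(k)·m(n−k), where F(n) = P(τ <= n) and m(0) = 0
m(1) = F(1) = 0
m(2) = F(2) = 0
m(3) = F(3) = 1/4
m(4) = F(4) = 3/4
m(5) = F(5) = 1
m(6) = F(6) + f(3)·m(3) = 1 + 1/4·1/4 = 17/16
m(7) = F(7) + f(3)·m(4) + f(4)·m(3) = 1 + 1/4·3/4 + 1/2·1/4 = 21/16
E[N_7] = m(7) = 21/16


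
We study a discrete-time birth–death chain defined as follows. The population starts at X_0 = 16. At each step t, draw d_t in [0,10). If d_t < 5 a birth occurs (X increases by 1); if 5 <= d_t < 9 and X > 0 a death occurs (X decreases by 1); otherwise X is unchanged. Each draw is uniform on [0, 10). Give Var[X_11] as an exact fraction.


979/100

X can drop by at most 1 per step and X_0 = 16 > T = 11, so X_t >= 16 − t >= 5 > 0 for every t <= 11: the floor at 0 (the 'and X > 0' condition) never binds. Hence X_11 = X_0 + Σ_{t<11} Y_t with i.i.d. increments Y_t = y(d_t) ∈ {+1, −1, 0}.
Outcome values over d=0..9: [1, 1, 1, 1, 1, -1, -1, -1, -1, 0]
Σy = 1, Σy² = 9, M = 10
μ = 1/10 = 1/10,  σ² = 9/10 − (1/10)² = 89/100
Independent increments: Var[X_11] = 11·σ² = 11·(89/100) = 979/100


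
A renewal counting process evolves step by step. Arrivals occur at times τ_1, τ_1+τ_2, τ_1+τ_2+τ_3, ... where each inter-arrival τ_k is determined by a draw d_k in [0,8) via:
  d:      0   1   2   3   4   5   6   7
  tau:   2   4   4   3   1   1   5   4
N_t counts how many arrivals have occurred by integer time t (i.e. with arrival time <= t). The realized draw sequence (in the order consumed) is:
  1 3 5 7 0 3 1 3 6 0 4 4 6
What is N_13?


4

draw d_1=1: τ_1=4, arrival time A_1=4
draw d_2=3: τ_2=3, arrival time A_2=7
draw d_3=5: τ_3=1, arrival time A_3=8
draw d_4=7: τ_4=4, arrival time A_4=12
draw d_5=0: τ_5=2, arrival time A_5=14
draw d_6=3: τ_6=3, arrival time A_6=17
draw d_7=1: τ_7=4, arrival time A_7=21
draw d_8=3: τ_8=3, arrival time A_8=24
draw d_9=6: τ_9=5, arrival time A_9=29
draw d_10=0: τ_10=2, arrival time A_10=31
draw d_11=4: τ_11=1, arrival time A_11=32
draw d_12=4: τ_12=1, arrival time A_12=33
draw d_13=6: τ_13=5, arrival time A_13=38
N_t over t=0..13: 0:0 1:0 2:0 3:0 4:1 5:1 6:1 7:2 8:3 9:3 10:3 11:3 12:4 13:4


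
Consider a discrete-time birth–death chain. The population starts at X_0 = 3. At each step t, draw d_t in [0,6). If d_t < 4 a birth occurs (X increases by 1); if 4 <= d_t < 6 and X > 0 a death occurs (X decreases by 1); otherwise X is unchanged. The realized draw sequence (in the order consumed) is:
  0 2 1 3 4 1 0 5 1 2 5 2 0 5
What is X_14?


9

t=0: X=3, d=0 → birth, X_1=4
t=1: X=4, d=2 → birth, X_2=5
t=2: X=5, d=1 → birth, X_3=6
t=3: X=6, d=3 → birth, X_4=7
t=4: X=7, d=4 → death, X_5=6
t=5: X=6, d=1 → birth, X_6=7
t=6: X=7, d=0 → birth, X_7=8
t=7: X=8, d=5 → death, X_8=7
t=8: X=7, d=1 → birth, X_9=8
t=9: X=8, d=2 → birth, X_10=9
t=10: X=9, d=5 → death, X_11=8
t=11: X=8, d=2 → birth, X_12=9
t=12: X=9, d=0 → birth, X_13=10
t=13: X=10, d=5 → death, X_14=9


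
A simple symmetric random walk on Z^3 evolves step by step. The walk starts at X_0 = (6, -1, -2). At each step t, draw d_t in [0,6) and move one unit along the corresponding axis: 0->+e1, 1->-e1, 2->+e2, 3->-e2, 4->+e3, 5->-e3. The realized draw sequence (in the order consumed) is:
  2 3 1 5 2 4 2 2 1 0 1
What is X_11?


(4, 2, -2)

t=0: X=(6, -1, -2), d=2 → +e2, X_1=(6, 0, -2)
t=1: X=(6, 0, -2), d=3 → -e2, X_2=(6, -1, -2)
t=2: X=(6, -1, -2), d=1 → -e1, X_3=(5, -1, -2)
t=3: X=(5, -1, -2), d=5 → -e3, X_4=(5, -1, -3)
t=4: X=(5, -1, -3), d=2 → +e2, X_5=(5, 0, -3)
t=5: X=(5, 0, -3), d=4 → +e3, X_6=(5, 0, -2)
t=6: X=(5, 0, -2), d=2 → +e2, X_7=(5, 1, -2)
t=7: X=(5, 1, -2), d=2 → +e2, X_8=(5, 2, -2)
t=8: X=(5, 2, -2), d=1 → -e1, X_9=(4, 2, -2)
t=9: X=(4, 2, -2), d=0 → +e1, X_10=(5, 2, -2)
t=10: X=(5, 2, -2), d=1 → -e1, X_11=(4, 2, -2)


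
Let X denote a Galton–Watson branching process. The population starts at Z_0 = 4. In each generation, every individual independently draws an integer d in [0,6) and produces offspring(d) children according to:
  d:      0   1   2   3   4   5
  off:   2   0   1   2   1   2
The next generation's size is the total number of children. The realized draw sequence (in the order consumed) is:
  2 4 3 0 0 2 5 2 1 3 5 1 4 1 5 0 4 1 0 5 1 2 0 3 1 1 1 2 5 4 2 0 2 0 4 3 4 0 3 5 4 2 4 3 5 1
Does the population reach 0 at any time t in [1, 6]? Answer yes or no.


gen 0: Z_0=4, draws=[2, 4, 3, 0], offspring=[1, 1, 2, 2], Z_1=6
gen 1: Z_1=6, draws=[0, 2, 5, 2, 1, 3], offspring=[2, 1, 2, 1, 0, 2], Z_2=8
gen 2: Z_2=8, draws=[5, 1, 4, 1, 5, 0, 4, 1], offspring=[2, 0, 1, 0, 2, 2, 1, 0], Z_3=8
gen 3: Z_3=8, draws=[0, 5, 1, 2, 0, 3, 1, 1], offspring=[2, 2, 0, 1, 2, 2, 0, 0], Z_4=9
gen 4: Z_4=9, draws=[1, 2, 5, 4, 2, 0, 2, 0, 4], offspring=[0, 1, 2, 1, 1, 2, 1, 2, 1], Z_5=11
gen 5: Z_5=11, draws=[3, 4, 0, 3, 5, 4, 2, 4, 3, 5, 1], offspring=[2, 1, 2, 2, 2, 1, 1, 1, 2, 2, 0], Z_6=16

no


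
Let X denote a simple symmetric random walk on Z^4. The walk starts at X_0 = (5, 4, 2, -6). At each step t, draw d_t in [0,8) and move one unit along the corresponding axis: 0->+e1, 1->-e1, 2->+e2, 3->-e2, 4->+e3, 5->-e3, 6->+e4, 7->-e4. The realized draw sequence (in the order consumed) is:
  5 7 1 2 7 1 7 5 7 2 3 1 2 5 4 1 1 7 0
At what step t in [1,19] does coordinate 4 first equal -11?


18

t=0: X=(5, 4, 2, -6), d=5 → -e3, X_1=(5, 4, 1, -6)
t=1: X=(5, 4, 1, -6), d=7 → -e4, X_2=(5, 4, 1, -7)
t=2: X=(5, 4, 1, -7), d=1 → -e1, X_3=(4, 4, 1, -7)
t=3: X=(4, 4, 1, -7), d=2 → +e2, X_4=(4, 5, 1, -7)
t=4: X=(4, 5, 1, -7), d=7 → -e4, X_5=(4, 5, 1, -8)
t=5: X=(4, 5, 1, -8), d=1 → -e1, X_6=(3, 5, 1, -8)
t=6: X=(3, 5, 1, -8), d=7 → -e4, X_7=(3, 5, 1, -9)
t=7: X=(3, 5, 1, -9), d=5 → -e3, X_8=(3, 5, 0, -9)
t=8: X=(3, 5, 0, -9), d=7 → -e4, X_9=(3, 5, 0, -10)
t=9: X=(3, 5, 0, -10), d=2 → +e2, X_10=(3, 6, 0, -10)
t=10: X=(3, 6, 0, -10), d=3 → -e2, X_11=(3, 5, 0, -10)
t=11: X=(3, 5, 0, -10), d=1 → -e1, X_12=(2, 5, 0, -10)
t=12: X=(2, 5, 0, -10), d=2 → +e2, X_13=(2, 6, 0, -10)
t=13: X=(2, 6, 0, -10), d=5 → -e3, X_14=(2, 6, -1, -10)
t=14: X=(2, 6, -1, -10), d=4 → +e3, X_15=(2, 6, 0, -10)
t=15: X=(2, 6, 0, -10), d=1 → -e1, X_16=(1, 6, 0, -10)
t=16: X=(1, 6, 0, -10), d=1 → -e1, X_17=(0, 6, 0, -10)
t=17: X=(0, 6, 0, -10), d=7 → -e4, X_18=(0, 6, 0, -11)
t=18: X=(0, 6, 0, -11), d=0 → +e1, X_19=(1, 6, 0, -11)


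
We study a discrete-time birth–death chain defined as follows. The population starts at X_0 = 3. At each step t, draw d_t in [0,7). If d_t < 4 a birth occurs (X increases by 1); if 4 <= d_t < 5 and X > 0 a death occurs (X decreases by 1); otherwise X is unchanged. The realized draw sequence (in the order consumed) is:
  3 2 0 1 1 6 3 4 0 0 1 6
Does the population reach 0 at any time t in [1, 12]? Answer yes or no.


no

t=0: X=3, d=3 → birth, X_1=4
t=1: X=4, d=2 → birth, X_2=5
t=2: X=5, d=0 → birth, X_3=6
t=3: X=6, d=1 → birth, X_4=7
t=4: X=7, d=1 → birth, X_5=8
t=5: X=8, d=6 → hold, X_6=8
t=6: X=8, d=3 → birth, X_7=9
t=7: X=9, d=4 → death, X_8=8
t=8: X=8, d=0 → birth, X_9=9
t=9: X=9, d=0 → birth, X_10=10
t=10: X=10, d=1 → birth, X_11=11
t=11: X=11, d=6 → hold, X_12=11


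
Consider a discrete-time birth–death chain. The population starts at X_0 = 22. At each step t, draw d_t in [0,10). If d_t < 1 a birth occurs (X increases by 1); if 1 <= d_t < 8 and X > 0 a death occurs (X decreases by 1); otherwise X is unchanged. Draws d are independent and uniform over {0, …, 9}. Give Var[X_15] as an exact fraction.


X can drop by at most 1 per step and X_0 = 22 > T = 15, so X_t >= 22 − t >= 7 > 0 for every t <= 15: the floor at 0 (the 'and X > 0' condition) never binds. Hence X_15 = X_0 + Σ_{t<15} Y_t with i.i.d. increments Y_t = y(d_t) ∈ {+1, −1, 0}.
Outcome values over d=0..9: [1, -1, -1, -1, -1, -1, -1, -1, 0, 0]
Σy = -6, Σy² = 8, M = 10
μ = -6/10 = -3/5,  σ² = 8/10 − (-3/5)² = 11/25
Independent increments: Var[X_15] = 15·σ² = 15·(11/25) = 33/5

33/5


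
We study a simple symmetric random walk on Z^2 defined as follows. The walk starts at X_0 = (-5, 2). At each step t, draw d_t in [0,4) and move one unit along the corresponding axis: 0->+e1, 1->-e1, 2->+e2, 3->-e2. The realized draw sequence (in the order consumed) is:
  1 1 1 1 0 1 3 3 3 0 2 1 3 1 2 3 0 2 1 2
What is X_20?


(-10, 1)

t=0: X=(-5, 2), d=1 → -e1, X_1=(-6, 2)
t=1: X=(-6, 2), d=1 → -e1, X_2=(-7, 2)
t=2: X=(-7, 2), d=1 → -e1, X_3=(-8, 2)
t=3: X=(-8, 2), d=1 → -e1, X_4=(-9, 2)
t=4: X=(-9, 2), d=0 → +e1, X_5=(-8, 2)
t=5: X=(-8, 2), d=1 → -e1, X_6=(-9, 2)
t=6: X=(-9, 2), d=3 → -e2, X_7=(-9, 1)
t=7: X=(-9, 1), d=3 → -e2, X_8=(-9, 0)
t=8: X=(-9, 0), d=3 → -e2, X_9=(-9, -1)
t=9: X=(-9, -1), d=0 → +e1, X_10=(-8, -1)
t=10: X=(-8, -1), d=2 → +e2, X_11=(-8, 0)
t=11: X=(-8, 0), d=1 → -e1, X_12=(-9, 0)
t=12: X=(-9, 0), d=3 → -e2, X_13=(-9, -1)
t=13: X=(-9, -1), d=1 → -e1, X_14=(-10, -1)
t=14: X=(-10, -1), d=2 → +e2, X_15=(-10, 0)
t=15: X=(-10, 0), d=3 → -e2, X_16=(-10, -1)
t=16: X=(-10, -1), d=0 → +e1, X_17=(-9, -1)
t=17: X=(-9, -1), d=2 → +e2, X_18=(-9, 0)
t=18: X=(-9, 0), d=1 → -e1, X_19=(-10, 0)
t=19: X=(-10, 0), d=2 → +e2, X_20=(-10, 1)


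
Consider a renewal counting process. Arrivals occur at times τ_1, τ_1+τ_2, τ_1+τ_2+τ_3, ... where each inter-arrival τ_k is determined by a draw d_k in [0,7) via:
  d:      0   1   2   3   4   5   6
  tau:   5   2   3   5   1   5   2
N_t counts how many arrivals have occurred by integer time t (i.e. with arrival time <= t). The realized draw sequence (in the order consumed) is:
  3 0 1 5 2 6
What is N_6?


1

draw d_1=3: τ_1=5, arrival time A_1=5
draw d_2=0: τ_2=5, arrival time A_2=10
draw d_3=1: τ_3=2, arrival time A_3=12
draw d_4=5: τ_4=5, arrival time A_4=17
draw d_5=2: τ_5=3, arrival time A_5=20
draw d_6=6: τ_6=2, arrival time A_6=22
N_t over t=0..6: 0:0 1:0 2:0 3:0 4:0 5:1 6:1


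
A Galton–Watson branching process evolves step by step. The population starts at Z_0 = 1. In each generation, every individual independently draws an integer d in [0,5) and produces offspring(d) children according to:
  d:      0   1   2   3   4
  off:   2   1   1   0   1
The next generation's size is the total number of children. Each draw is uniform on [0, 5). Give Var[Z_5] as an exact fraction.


Outcome values over d=0..4: [2, 1, 1, 0, 1]
Σy = 5, Σy² = 7, M = 5
μ = 5/5 = 1,  σ² = 7/5 − (1)² = 2/5
V_0 = 0, E_0 = 1
V_1 = 2/5·E_0 + (1)²·V_0 = 2/5;  E_1 = 1
V_2 = 2/5·E_1 + (1)²·V_1 = 4/5;  E_2 = 1
V_3 = 2/5·E_2 + (1)²·V_2 = 6/5;  E_3 = 1
V_4 = 2/5·E_3 + (1)²·V_3 = 8/5;  E_4 = 1
V_5 = 2/5·E_4 + (1)²·V_4 = 2;  E_5 = 1

2


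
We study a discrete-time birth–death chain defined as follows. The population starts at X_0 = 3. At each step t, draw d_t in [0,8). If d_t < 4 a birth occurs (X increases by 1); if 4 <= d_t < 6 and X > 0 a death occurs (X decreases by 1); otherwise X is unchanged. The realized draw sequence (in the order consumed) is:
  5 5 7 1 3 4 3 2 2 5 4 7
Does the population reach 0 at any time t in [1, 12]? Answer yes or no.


t=0: X=3, d=5 → death, X_1=2
t=1: X=2, d=5 → death, X_2=1
t=2: X=1, d=7 → hold, X_3=1
t=3: X=1, d=1 → birth, X_4=2
t=4: X=2, d=3 → birth, X_5=3
t=5: X=3, d=4 → death, X_6=2
t=6: X=2, d=3 → birth, X_7=3
t=7: X=3, d=2 → birth, X_8=4
t=8: X=4, d=2 → birth, X_9=5
t=9: X=5, d=5 → death, X_10=4
t=10: X=4, d=4 → death, X_11=3
t=11: X=3, d=7 → hold, X_12=3

no


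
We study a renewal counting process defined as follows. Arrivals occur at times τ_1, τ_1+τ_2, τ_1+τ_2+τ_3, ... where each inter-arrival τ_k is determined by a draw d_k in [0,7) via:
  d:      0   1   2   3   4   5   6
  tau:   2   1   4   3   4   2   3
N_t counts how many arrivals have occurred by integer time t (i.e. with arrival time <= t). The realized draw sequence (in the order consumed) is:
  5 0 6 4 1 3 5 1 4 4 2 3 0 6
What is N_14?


draw d_1=5: τ_1=2, arrival time A_1=2
draw d_2=0: τ_2=2, arrival time A_2=4
draw d_3=6: τ_3=3, arrival time A_3=7
draw d_4=4: τ_4=4, arrival time A_4=11
draw d_5=1: τ_5=1, arrival time A_5=12
draw d_6=3: τ_6=3, arrival time A_6=15
draw d_7=5: τ_7=2, arrival time A_7=17
draw d_8=1: τ_8=1, arrival time A_8=18
draw d_9=4: τ_9=4, arrival time A_9=22
draw d_10=4: τ_10=4, arrival time A_10=26
draw d_11=2: τ_11=4, arrival time A_11=30
draw d_12=3: τ_12=3, arrival time A_12=33
draw d_13=0: τ_13=2, arrival time A_13=35
draw d_14=6: τ_14=3, arrival time A_14=38
N_t over t=0..14: 0:0 1:0 2:1 3:1 4:2 5:2 6:2 7:3 8:3 9:3 10:3 11:4 12:5 13:5 14:5

5


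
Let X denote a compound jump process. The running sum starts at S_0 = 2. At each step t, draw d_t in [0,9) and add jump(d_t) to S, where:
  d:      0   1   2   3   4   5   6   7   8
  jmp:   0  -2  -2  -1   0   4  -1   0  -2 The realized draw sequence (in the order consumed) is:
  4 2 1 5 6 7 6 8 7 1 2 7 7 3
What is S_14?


t=0: S=2, d=4, jump=0, S_1=2
t=1: S=2, d=2, jump=-2, S_2=0
t=2: S=0, d=1, jump=-2, S_3=-2
t=3: S=-2, d=5, jump=4, S_4=2
t=4: S=2, d=6, jump=-1, S_5=1
t=5: S=1, d=7, jump=0, S_6=1
t=6: S=1, d=6, jump=-1, S_7=0
t=7: S=0, d=8, jump=-2, S_8=-2
t=8: S=-2, d=7, jump=0, S_9=-2
t=9: S=-2, d=1, jump=-2, S_10=-4
t=10: S=-4, d=2, jump=-2, S_11=-6
t=11: S=-6, d=7, jump=0, S_12=-6
t=12: S=-6, d=7, jump=0, S_13=-6
t=13: S=-6, d=3, jump=-1, S_14=-7

-7


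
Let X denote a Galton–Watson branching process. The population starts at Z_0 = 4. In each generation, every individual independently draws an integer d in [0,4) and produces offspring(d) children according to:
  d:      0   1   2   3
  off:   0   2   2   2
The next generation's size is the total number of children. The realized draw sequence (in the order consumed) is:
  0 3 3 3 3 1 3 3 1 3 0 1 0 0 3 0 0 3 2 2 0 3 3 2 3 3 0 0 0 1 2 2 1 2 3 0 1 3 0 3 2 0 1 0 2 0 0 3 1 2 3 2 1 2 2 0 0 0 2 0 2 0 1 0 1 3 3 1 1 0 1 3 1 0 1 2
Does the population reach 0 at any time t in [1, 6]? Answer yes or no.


gen 0: Z_0=4, draws=[0, 3, 3, 3], offspring=[0, 2, 2, 2], Z_1=6
gen 1: Z_1=6, draws=[3, 1, 3, 3, 1, 3], offspring=[2, 2, 2, 2, 2, 2], Z_2=12
gen 2: Z_2=12, draws=[0, 1, 0, 0, 3, 0, 0, 3, 2, 2, 0, 3], offspring=[0, 2, 0, 0, 2, 0, 0, 2, 2, 2, 0, 2], Z_3=12
gen 3: Z_3=12, draws=[3, 2, 3, 3, 0, 0, 0, 1, 2, 2, 1, 2], offspring=[2, 2, 2, 2, 0, 0, 0, 2, 2, 2, 2, 2], Z_4=18
gen 4: Z_4=18, draws=[3, 0, 1, 3, 0, 3, 2, 0, 1, 0, 2, 0, 0, 3, 1, 2, 3, 2], offspring=[2, 0, 2, 2, 0, 2, 2, 0, 2, 0, 2, 0, 0, 2, 2, 2, 2, 2], Z_5=24
gen 5: Z_5=24, draws=[1, 2, 2, 0, 0, 0, 2, 0, 2, 0, 1, 0, 1, 3, 3, 1, 1, 0, 1, 3, 1, 0, 1, 2], offspring=[2, 2, 2, 0, 0, 0, 2, 0, 2, 0, 2, 0, 2, 2, 2, 2, 2, 0, 2, 2, 2, 0, 2, 2], Z_6=32

no
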